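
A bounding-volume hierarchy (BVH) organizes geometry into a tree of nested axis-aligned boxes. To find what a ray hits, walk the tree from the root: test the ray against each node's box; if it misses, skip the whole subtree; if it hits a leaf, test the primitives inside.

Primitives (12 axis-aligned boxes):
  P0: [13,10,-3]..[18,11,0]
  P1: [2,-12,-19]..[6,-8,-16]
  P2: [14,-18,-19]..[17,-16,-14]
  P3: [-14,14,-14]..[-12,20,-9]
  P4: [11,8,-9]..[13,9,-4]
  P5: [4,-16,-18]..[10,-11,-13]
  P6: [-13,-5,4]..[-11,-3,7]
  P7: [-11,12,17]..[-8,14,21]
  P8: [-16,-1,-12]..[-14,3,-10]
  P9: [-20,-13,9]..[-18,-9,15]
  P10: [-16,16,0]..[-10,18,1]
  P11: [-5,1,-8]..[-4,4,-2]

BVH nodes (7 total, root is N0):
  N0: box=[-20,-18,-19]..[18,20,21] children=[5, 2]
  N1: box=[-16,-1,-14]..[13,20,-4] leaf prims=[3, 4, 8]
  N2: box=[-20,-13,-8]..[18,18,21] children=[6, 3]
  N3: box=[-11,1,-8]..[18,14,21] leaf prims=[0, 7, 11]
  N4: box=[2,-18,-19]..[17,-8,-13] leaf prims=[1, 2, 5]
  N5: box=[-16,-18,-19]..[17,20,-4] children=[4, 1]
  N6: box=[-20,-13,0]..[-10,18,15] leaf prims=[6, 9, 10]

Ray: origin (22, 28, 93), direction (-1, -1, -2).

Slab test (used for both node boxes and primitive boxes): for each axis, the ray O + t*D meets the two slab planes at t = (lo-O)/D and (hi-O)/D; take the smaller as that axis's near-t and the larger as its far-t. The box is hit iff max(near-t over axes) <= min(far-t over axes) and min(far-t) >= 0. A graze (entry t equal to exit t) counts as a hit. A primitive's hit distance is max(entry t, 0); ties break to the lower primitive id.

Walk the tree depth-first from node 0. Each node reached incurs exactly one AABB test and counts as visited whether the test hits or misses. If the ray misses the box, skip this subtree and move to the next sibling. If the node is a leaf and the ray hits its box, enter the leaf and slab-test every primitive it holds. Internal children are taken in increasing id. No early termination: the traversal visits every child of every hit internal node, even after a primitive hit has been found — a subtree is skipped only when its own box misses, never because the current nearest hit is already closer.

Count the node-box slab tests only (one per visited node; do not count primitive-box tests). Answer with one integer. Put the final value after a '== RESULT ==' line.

Traverse from the root:
N0 x:[4,42] y:[8,46] z:[36,56] -> hit [36,42], descend [2, 5]
  N2 x:[4,42] y:[10,41] z:[36,101/2] -> hit [36,41], descend [3, 6]
    N3 x:[4,33] y:[14,27] z:[36,101/2] -> miss, prune
    N6 x:[32,42] y:[10,41] z:[39,93/2] -> hit [39,41] leaf, test {P6(miss), P9@t=40, P10(miss)}
  N5 x:[5,38] y:[8,46] z:[97/2,56] -> miss, prune

order=[0, 2, 3, 6, 5]  |boxes|=5  |leaves|=1  hit=P9

== RESULT ==
5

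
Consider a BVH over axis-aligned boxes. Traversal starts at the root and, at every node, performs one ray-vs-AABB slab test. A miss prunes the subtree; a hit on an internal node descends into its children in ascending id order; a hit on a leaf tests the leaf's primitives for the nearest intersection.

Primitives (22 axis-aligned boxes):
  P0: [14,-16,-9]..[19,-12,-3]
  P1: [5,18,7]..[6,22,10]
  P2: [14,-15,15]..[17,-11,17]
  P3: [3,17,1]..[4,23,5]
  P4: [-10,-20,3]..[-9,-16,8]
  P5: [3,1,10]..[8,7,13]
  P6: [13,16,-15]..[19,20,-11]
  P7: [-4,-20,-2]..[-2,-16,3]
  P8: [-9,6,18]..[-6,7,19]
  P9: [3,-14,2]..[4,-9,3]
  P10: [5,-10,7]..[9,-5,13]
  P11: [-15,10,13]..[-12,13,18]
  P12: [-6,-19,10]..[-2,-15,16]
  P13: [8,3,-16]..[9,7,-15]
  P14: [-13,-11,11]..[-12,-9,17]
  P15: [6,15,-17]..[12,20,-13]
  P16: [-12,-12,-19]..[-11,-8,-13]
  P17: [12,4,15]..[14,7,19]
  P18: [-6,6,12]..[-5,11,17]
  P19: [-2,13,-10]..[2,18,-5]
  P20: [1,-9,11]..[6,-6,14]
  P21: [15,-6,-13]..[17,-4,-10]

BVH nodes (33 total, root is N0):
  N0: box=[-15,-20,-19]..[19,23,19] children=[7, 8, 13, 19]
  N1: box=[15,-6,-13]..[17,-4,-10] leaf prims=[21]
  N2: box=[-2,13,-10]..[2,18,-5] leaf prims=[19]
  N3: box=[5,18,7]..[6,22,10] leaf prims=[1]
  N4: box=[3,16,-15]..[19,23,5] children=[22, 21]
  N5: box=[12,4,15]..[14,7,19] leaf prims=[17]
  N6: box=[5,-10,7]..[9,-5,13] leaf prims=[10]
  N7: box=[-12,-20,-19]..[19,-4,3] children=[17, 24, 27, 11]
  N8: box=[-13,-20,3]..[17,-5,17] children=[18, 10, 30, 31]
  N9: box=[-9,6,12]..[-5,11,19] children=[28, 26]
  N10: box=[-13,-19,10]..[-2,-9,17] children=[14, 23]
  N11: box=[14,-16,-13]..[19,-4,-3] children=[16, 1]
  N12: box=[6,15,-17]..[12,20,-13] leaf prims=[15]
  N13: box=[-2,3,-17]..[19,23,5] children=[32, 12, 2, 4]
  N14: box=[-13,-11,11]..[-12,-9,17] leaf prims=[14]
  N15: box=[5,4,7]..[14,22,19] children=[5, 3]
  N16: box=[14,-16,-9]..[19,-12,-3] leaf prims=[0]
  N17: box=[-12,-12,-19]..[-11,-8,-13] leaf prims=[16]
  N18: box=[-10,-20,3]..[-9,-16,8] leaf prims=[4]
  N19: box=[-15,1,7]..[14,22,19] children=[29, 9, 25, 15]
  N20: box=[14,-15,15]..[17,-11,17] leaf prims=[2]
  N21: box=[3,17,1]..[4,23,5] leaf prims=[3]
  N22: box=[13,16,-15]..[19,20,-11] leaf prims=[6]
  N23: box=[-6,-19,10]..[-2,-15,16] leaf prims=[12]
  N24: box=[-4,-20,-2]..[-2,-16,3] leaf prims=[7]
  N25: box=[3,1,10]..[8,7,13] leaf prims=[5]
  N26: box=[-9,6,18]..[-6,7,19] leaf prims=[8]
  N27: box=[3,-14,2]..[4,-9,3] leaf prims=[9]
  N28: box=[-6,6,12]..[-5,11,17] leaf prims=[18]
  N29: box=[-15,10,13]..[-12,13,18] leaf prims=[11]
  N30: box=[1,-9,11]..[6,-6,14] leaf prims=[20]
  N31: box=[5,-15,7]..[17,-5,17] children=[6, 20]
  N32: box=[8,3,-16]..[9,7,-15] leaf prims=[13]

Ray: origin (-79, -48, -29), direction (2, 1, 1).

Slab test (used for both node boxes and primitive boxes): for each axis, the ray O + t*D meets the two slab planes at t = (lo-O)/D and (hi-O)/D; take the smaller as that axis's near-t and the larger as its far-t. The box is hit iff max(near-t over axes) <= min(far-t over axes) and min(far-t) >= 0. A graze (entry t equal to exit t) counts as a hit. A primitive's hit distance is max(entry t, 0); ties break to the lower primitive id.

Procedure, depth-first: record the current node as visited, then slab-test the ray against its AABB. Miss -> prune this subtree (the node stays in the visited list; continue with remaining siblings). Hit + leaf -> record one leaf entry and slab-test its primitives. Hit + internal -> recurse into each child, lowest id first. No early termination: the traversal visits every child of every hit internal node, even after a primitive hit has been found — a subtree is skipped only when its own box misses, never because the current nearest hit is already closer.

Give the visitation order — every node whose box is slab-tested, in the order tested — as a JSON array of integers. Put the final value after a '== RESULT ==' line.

Walk:
N0 x:[32,49] y:[28,71] z:[10,48] -> hit [32,48], descend [7, 8, 13, 19]
  N7 x:[67/2,49] y:[28,44] z:[10,32] -> miss, prune
  N8 x:[33,48] y:[28,43] z:[32,46] -> hit [33,43], descend [10, 18, 30, 31]
    N10 x:[33,77/2] y:[29,39] z:[39,46] -> miss, prune
    N18 x:[69/2,35] y:[28,32] z:[32,37] -> miss, prune
    N30 x:[40,85/2] y:[39,42] z:[40,43] -> hit [40,42] leaf, test {P20@t=40}
    N31 x:[42,48] y:[33,43] z:[36,46] -> hit [42,43], descend [6, 20]
      N6 x:[42,44] y:[38,43] z:[36,42] -> hit [42,42] leaf, test {P10@t=42}
      N20 x:[93/2,48] y:[33,37] z:[44,46] -> miss, prune
  N13 x:[77/2,49] y:[51,71] z:[12,34] -> miss, prune
  N19 x:[32,93/2] y:[49,70] z:[36,48] -> miss, prune

order=[0, 7, 8, 10, 18, 30, 31, 6, 20, 13, 19]  |boxes|=11  |leaves|=2  hit=P20

== RESULT ==
[0, 7, 8, 10, 18, 30, 31, 6, 20, 13, 19]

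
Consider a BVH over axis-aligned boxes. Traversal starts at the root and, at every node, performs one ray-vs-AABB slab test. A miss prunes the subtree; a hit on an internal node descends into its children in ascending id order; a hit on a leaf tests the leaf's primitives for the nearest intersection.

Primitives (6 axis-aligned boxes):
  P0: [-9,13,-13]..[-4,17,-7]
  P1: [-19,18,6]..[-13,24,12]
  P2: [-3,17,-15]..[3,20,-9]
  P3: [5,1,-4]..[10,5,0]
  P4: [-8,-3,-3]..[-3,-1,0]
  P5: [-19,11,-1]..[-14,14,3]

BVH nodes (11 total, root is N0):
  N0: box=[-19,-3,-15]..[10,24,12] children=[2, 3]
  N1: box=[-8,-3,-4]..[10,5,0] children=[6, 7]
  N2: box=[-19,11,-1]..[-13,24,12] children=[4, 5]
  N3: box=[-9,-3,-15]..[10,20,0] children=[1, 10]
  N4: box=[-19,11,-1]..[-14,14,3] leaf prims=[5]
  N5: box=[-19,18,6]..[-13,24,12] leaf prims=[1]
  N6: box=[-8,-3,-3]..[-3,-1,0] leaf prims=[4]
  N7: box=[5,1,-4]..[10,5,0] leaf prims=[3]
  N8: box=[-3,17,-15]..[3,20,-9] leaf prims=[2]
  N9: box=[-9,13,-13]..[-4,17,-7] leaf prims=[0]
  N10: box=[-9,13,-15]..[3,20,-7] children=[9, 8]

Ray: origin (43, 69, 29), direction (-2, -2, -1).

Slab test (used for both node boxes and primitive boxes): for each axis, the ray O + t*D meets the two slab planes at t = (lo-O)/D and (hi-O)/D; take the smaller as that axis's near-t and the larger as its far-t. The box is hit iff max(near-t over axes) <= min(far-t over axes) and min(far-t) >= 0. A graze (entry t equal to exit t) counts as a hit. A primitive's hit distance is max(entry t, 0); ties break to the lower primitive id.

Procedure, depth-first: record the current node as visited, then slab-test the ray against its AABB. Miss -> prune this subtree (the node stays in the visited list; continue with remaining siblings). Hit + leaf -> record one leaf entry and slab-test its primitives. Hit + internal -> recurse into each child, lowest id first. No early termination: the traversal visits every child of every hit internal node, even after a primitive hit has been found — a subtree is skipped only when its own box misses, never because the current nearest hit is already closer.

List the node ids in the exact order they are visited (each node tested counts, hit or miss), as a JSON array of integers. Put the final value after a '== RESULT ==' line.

Trace the traversal:
N0 x:[33/2,31] y:[45/2,36] z:[17,44] -> hit [45/2,31], descend [2, 3]
  N2 x:[28,31] y:[45/2,29] z:[17,30] -> hit [28,29], descend [4, 5]
    N4 x:[57/2,31] y:[55/2,29] z:[26,30] -> hit [57/2,29] leaf, test {P5@t=57/2}
    N5 x:[28,31] y:[45/2,51/2] z:[17,23] -> miss, prune
  N3 x:[33/2,26] y:[49/2,36] z:[29,44] -> miss, prune

Visited [0, 2, 4, 5, 3]. Tests: 5 box, 1 leaf. Nearest: P5.

== RESULT ==
[0, 2, 4, 5, 3]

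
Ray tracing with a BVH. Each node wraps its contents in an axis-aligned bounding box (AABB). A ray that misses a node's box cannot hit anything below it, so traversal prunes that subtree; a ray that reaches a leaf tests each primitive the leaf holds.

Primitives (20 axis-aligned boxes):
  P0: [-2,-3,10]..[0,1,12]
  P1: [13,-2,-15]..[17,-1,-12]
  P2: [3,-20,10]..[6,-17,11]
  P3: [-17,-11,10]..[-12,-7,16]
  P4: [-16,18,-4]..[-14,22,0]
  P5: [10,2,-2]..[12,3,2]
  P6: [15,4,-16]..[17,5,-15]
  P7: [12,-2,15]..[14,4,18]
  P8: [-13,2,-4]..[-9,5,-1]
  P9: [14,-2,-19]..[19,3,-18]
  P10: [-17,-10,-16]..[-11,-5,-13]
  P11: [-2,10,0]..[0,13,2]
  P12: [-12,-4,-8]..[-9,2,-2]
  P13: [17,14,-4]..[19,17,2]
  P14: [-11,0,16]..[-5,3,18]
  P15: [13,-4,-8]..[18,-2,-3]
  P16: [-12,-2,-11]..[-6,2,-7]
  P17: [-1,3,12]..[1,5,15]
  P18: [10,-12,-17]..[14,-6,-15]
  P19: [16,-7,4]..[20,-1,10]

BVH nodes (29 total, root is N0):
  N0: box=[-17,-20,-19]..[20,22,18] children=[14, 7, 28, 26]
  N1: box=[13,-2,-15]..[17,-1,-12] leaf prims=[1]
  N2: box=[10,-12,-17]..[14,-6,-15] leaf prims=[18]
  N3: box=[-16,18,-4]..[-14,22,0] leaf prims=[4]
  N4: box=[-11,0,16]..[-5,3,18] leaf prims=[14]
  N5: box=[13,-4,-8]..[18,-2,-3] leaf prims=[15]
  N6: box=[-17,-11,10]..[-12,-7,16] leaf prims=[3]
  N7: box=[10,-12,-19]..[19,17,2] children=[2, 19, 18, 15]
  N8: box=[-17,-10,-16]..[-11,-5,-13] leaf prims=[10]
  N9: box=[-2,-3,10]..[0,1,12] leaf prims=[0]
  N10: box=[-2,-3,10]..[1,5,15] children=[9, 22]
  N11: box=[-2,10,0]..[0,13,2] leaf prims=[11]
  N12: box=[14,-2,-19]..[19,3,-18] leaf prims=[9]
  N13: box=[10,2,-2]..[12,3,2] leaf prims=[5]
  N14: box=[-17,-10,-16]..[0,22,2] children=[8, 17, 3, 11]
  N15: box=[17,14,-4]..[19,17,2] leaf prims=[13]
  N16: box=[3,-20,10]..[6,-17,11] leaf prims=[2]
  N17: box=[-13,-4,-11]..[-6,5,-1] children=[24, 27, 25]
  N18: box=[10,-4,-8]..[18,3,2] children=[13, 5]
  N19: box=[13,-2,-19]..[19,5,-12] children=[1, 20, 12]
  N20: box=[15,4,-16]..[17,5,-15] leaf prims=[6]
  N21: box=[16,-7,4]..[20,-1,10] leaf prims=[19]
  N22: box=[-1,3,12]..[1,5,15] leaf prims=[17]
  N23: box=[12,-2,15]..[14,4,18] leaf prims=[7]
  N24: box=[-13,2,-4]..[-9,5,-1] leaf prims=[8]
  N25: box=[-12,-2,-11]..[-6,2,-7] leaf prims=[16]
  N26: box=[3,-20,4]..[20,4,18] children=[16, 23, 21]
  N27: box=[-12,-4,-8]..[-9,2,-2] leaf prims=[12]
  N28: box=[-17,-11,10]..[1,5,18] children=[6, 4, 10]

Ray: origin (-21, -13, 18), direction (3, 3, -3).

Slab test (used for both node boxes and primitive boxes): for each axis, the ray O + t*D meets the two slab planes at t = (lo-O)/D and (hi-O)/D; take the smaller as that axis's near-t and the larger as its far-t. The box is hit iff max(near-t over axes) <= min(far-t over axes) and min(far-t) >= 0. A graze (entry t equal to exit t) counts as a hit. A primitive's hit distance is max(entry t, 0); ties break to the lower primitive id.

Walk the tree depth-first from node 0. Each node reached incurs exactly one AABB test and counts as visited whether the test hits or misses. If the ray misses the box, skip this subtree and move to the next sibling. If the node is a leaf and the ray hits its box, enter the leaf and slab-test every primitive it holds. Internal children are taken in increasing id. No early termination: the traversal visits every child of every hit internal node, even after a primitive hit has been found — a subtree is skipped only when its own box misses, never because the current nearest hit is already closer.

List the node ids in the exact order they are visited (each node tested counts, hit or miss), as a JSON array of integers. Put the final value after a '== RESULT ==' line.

Walk:
N0 x:[4/3,41/3] y:[-7/3,35/3] z:[0,37/3] -> hit [4/3,35/3], descend [7, 14, 26, 28]
  N7 x:[31/3,40/3] y:[1/3,10] z:[16/3,37/3] -> miss, prune
  N14 x:[4/3,7] y:[1,35/3] z:[16/3,34/3] -> hit [16/3,7], descend [3, 8, 11, 17]
    N3 x:[5/3,7/3] y:[31/3,35/3] z:[6,22/3] -> miss, prune
    N8 x:[4/3,10/3] y:[1,8/3] z:[31/3,34/3] -> miss, prune
    N11 x:[19/3,7] y:[23/3,26/3] z:[16/3,6] -> miss, prune
    N17 x:[8/3,5] y:[3,6] z:[19/3,29/3] -> miss, prune
  N26 x:[8,41/3] y:[-7/3,17/3] z:[0,14/3] -> miss, prune
  N28 x:[4/3,22/3] y:[2/3,6] z:[0,8/3] -> hit [4/3,8/3], descend [4, 6, 10]
    N4 x:[10/3,16/3] y:[13/3,16/3] z:[0,2/3] -> miss, prune
    N6 x:[4/3,3] y:[2/3,2] z:[2/3,8/3] -> hit [4/3,2] leaf, test {P3@t=4/3}
    N10 x:[19/3,22/3] y:[10/3,6] z:[1,8/3] -> miss, prune

order=[0, 7, 14, 3, 8, 11, 17, 26, 28, 4, 6, 10]  |boxes|=12  |leaves|=1  hit=P3

== RESULT ==
[0, 7, 14, 3, 8, 11, 17, 26, 28, 4, 6, 10]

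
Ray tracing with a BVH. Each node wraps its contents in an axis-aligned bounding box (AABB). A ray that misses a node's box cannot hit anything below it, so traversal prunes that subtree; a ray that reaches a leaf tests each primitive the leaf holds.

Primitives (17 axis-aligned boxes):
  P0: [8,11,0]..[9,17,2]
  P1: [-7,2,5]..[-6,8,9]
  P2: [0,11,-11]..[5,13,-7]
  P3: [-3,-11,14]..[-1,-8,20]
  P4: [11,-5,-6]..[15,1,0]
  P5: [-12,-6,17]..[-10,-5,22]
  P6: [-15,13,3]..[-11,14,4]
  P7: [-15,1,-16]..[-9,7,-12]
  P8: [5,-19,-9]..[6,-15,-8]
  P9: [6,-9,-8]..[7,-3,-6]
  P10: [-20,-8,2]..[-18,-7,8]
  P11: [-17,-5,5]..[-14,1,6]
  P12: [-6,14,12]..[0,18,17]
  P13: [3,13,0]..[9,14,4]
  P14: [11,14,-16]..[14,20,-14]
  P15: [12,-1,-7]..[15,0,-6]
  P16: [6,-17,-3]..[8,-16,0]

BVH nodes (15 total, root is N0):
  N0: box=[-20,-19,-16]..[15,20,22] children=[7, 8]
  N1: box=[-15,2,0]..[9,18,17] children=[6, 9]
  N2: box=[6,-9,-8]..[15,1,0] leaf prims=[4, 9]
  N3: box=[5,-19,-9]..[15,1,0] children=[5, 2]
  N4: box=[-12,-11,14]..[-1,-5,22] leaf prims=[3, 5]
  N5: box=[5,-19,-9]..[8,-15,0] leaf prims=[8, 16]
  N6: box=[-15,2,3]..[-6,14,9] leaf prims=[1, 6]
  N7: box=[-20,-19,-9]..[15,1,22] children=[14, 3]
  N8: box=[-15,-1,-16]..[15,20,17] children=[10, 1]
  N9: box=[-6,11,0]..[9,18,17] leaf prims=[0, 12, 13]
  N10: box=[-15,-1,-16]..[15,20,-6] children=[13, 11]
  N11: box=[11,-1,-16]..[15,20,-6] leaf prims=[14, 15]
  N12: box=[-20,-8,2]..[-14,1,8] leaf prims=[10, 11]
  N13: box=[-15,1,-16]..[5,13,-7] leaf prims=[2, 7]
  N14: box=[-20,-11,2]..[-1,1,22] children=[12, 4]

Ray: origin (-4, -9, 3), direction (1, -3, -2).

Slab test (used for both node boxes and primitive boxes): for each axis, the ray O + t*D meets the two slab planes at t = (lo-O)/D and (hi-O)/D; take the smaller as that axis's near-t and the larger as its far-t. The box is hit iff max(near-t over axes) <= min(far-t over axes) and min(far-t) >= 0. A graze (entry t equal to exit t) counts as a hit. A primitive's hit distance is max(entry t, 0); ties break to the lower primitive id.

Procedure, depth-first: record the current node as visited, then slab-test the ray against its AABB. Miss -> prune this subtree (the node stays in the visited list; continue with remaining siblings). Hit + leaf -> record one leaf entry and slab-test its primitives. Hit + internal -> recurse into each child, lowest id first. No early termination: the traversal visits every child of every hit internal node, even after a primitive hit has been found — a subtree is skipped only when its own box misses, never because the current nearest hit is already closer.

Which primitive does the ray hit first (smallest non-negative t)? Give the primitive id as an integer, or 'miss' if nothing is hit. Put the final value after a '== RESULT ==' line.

Traverse from the root:
N0 x:[-16,19] y:[-29/3,10/3] z:[-19/2,19/2] -> hit [-19/2,10/3], descend [7, 8]
  N7 x:[-16,19] y:[-10/3,10/3] z:[-19/2,6] -> hit [-10/3,10/3], descend [3, 14]
    N3 x:[9,19] y:[-10/3,10/3] z:[3/2,6] -> miss, prune
    N14 x:[-16,3] y:[-10/3,2/3] z:[-19/2,1/2] -> hit [-10/3,1/2], descend [4, 12]
      N4 x:[-8,3] y:[-4/3,2/3] z:[-19/2,-11/2] -> miss, prune
      N12 x:[-16,-10] y:[-10/3,-1/3] z:[-5/2,1/2] -> miss, prune
  N8 x:[-11,19] y:[-29/3,-8/3] z:[-7,19/2] -> miss, prune

order=[0, 7, 3, 14, 4, 12, 8]  |boxes|=7  |leaves|=0  hit=miss

== RESULT ==
miss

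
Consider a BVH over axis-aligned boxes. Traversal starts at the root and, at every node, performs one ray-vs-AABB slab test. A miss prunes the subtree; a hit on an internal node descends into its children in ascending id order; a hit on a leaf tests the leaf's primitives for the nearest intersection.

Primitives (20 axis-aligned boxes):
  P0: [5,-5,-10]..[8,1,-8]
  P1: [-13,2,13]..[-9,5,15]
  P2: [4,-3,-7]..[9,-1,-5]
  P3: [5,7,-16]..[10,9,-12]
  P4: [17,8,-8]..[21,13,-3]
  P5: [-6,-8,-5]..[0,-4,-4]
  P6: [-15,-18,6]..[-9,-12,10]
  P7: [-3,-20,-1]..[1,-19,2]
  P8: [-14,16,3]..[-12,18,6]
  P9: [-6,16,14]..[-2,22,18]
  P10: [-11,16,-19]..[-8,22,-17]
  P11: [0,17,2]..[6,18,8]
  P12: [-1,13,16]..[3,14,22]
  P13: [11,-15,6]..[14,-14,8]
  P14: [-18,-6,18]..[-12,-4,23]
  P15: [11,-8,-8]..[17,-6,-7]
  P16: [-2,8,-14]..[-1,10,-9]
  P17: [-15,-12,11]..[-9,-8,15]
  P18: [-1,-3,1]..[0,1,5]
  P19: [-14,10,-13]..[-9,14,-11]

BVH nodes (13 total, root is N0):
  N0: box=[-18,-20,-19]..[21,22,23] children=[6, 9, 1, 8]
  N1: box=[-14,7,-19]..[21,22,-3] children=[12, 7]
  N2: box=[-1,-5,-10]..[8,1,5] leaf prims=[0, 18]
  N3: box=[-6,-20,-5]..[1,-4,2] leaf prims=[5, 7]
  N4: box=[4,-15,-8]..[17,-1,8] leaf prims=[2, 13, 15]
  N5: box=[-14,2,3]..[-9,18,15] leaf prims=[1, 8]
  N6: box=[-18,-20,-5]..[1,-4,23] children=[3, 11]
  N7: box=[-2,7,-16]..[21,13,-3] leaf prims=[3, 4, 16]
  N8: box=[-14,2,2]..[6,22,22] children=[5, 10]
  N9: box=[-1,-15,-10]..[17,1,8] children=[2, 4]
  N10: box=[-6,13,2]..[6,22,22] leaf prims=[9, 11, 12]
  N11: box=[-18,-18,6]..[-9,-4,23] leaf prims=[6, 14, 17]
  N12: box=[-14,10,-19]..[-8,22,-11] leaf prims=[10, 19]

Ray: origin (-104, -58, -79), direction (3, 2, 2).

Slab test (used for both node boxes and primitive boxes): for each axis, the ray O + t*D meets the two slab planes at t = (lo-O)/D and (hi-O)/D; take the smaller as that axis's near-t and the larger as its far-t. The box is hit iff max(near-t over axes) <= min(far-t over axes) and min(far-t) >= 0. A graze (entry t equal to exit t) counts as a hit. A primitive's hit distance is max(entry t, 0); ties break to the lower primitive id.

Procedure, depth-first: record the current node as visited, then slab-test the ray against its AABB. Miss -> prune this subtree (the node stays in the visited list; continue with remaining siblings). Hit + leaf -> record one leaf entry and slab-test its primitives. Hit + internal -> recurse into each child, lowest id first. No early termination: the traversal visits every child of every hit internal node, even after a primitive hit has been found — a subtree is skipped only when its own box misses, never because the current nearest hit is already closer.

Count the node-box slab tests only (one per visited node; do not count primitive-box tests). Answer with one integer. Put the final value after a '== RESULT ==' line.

Walk:
N0 x:[86/3,125/3] y:[19,40] z:[30,51] -> hit [30,40], descend [1, 6, 8, 9]
  N1 x:[30,125/3] y:[65/2,40] z:[30,38] -> hit [65/2,38], descend [7, 12]
    N7 x:[34,125/3] y:[65/2,71/2] z:[63/2,38] -> hit [34,71/2] leaf, test {P3(miss), P4(miss), P16@t=34}
    N12 x:[30,32] y:[34,40] z:[30,34] -> miss, prune
  N6 x:[86/3,35] y:[19,27] z:[37,51] -> miss, prune
  N8 x:[30,110/3] y:[30,40] z:[81/2,101/2] -> miss, prune
  N9 x:[103/3,121/3] y:[43/2,59/2] z:[69/2,87/2] -> miss, prune

Visited [0, 1, 7, 12, 6, 8, 9]. Tests: 7 box, 1 leaf. Nearest: P16.

== RESULT ==
7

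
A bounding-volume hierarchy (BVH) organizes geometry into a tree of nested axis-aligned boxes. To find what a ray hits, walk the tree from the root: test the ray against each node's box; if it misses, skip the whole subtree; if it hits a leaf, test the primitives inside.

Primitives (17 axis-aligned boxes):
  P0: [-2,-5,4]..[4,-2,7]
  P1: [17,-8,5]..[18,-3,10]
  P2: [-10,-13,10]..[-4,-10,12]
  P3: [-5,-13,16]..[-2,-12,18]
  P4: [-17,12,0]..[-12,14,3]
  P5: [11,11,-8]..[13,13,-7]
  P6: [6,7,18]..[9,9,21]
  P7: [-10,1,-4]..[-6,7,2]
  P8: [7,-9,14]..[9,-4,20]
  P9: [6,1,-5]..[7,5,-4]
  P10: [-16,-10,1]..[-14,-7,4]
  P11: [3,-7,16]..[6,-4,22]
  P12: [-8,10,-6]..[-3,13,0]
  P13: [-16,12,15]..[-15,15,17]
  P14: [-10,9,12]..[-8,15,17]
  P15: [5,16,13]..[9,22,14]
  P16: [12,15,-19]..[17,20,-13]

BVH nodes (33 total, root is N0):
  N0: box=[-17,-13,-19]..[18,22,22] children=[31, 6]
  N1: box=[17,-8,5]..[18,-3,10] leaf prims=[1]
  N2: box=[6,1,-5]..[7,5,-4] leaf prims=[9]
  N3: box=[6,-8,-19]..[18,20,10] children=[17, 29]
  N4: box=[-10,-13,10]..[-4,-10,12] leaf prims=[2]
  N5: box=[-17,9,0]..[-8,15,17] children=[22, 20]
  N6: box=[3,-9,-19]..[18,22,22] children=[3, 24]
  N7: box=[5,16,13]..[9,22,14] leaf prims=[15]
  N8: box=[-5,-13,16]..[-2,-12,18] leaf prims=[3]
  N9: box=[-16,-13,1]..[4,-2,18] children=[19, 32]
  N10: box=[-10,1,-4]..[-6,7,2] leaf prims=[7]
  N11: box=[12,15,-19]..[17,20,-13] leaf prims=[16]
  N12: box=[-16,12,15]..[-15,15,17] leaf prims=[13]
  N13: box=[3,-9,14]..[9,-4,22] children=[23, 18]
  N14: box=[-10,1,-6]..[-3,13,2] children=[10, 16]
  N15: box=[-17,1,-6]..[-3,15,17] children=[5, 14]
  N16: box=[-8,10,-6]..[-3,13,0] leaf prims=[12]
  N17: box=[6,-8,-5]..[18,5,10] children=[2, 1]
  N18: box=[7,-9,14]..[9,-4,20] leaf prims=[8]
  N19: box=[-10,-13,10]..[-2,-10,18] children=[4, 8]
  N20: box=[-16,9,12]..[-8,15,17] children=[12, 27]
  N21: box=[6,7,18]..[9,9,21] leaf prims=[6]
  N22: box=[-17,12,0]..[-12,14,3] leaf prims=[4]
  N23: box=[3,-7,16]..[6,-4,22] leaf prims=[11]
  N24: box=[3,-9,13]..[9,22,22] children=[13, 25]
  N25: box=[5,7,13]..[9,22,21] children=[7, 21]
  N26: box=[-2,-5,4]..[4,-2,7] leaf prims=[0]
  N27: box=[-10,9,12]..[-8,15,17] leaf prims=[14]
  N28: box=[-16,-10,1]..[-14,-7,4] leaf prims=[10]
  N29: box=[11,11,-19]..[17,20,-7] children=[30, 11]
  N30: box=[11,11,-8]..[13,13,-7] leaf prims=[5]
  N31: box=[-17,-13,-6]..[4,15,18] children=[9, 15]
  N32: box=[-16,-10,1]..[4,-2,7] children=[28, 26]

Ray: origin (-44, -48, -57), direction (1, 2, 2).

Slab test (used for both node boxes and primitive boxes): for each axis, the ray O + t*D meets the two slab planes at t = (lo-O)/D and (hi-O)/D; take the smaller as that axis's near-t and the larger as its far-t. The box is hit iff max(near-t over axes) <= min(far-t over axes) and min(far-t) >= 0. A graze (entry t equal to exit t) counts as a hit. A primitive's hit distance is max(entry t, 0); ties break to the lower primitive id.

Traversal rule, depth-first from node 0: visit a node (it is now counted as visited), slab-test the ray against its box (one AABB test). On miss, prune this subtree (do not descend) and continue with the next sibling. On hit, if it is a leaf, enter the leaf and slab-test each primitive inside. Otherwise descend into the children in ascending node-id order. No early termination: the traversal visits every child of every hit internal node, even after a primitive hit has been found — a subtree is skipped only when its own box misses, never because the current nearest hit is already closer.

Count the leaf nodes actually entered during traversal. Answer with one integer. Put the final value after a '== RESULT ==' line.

Traverse from the root:
N0 x:[27,62] y:[35/2,35] z:[19,79/2] -> hit [27,35], descend [6, 31]
  N6 x:[47,62] y:[39/2,35] z:[19,79/2] -> miss, prune
  N31 x:[27,48] y:[35/2,63/2] z:[51/2,75/2] -> hit [27,63/2], descend [9, 15]
    N9 x:[28,48] y:[35/2,23] z:[29,75/2] -> miss, prune
    N15 x:[27,41] y:[49/2,63/2] z:[51/2,37] -> hit [27,63/2], descend [5, 14]
      N5 x:[27,36] y:[57/2,63/2] z:[57/2,37] -> hit [57/2,63/2], descend [20, 22]
        N20 x:[28,36] y:[57/2,63/2] z:[69/2,37] -> miss, prune
        N22 x:[27,32] y:[30,31] z:[57/2,30] -> hit [30,30] leaf, test {P4@t=30}
      N14 x:[34,41] y:[49/2,61/2] z:[51/2,59/2] -> miss, prune

Visited [0, 6, 31, 9, 15, 5, 20, 22, 14]. Tests: 9 box, 1 leaf. Nearest: P4.

== RESULT ==
1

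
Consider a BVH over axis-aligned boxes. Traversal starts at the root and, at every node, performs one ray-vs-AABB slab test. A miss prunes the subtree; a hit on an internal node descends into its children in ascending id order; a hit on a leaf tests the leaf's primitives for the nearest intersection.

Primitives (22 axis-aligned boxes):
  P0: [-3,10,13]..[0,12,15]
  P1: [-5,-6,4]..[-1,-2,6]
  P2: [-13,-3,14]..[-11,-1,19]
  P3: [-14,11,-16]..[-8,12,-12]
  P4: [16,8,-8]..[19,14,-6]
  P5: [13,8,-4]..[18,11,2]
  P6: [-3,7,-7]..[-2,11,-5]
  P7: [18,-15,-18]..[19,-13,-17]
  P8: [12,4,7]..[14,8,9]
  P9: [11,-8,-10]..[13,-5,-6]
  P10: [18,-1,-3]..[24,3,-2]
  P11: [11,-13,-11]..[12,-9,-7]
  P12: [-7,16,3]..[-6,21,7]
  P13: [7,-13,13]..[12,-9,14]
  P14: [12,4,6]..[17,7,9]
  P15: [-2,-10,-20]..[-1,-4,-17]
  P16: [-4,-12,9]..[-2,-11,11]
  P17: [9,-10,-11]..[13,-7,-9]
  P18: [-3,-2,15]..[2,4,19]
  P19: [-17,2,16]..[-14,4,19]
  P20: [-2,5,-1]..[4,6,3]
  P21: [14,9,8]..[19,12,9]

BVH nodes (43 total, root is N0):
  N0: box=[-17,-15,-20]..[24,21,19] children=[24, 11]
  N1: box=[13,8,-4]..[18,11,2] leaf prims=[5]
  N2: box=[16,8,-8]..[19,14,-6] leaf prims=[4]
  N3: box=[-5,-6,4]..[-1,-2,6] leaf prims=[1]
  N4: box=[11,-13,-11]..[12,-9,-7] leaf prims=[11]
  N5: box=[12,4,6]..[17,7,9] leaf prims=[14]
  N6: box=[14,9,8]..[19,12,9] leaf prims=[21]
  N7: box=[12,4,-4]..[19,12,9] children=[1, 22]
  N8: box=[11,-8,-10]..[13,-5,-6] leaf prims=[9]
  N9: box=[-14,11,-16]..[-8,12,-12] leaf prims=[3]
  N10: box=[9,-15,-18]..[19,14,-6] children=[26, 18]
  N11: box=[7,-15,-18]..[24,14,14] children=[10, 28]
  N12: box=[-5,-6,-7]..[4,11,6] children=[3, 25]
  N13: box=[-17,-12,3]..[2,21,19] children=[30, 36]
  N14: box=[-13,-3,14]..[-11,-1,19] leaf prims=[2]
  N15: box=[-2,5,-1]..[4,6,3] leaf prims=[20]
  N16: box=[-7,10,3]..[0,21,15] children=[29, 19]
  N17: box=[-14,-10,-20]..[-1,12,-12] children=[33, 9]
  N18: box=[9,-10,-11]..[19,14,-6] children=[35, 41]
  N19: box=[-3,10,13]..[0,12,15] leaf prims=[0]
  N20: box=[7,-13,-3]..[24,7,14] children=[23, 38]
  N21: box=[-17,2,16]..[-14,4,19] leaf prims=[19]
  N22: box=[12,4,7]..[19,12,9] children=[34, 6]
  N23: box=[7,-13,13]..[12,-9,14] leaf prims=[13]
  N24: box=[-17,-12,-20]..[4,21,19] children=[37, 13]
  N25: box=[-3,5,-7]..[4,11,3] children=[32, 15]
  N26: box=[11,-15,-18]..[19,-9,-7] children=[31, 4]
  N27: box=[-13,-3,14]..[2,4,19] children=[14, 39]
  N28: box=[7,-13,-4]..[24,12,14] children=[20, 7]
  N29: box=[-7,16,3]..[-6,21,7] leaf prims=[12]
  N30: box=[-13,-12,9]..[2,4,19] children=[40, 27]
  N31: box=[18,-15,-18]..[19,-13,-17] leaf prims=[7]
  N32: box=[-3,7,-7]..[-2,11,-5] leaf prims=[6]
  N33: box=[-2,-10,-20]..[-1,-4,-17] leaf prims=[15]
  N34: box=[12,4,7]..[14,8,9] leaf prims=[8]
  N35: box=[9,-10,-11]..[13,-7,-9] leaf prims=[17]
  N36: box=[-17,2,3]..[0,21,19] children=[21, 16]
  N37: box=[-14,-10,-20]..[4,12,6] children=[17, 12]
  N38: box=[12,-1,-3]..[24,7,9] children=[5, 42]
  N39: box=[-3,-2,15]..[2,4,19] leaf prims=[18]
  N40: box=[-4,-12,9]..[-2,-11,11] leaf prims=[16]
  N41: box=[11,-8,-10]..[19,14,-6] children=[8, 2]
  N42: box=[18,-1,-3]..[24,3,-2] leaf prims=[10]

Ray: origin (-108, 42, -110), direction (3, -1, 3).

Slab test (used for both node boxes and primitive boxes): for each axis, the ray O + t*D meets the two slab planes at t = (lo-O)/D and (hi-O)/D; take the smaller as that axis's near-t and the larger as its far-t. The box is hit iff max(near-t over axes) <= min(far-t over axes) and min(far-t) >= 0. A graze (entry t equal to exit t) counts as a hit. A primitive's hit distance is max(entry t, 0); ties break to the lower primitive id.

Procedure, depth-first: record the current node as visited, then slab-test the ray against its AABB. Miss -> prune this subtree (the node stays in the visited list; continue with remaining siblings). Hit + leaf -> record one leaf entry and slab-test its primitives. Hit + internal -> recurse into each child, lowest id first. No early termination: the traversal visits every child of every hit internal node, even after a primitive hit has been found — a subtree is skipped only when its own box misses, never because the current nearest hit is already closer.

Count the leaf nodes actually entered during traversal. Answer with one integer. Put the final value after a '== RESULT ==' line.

Walk:
N0 x:[91/3,44] y:[21,57] z:[30,43] -> hit [91/3,43], descend [11, 24]
  N11 x:[115/3,44] y:[28,57] z:[92/3,124/3] -> hit [115/3,124/3], descend [10, 28]
    N10 x:[39,127/3] y:[28,57] z:[92/3,104/3] -> miss, prune
    N28 x:[115/3,44] y:[30,55] z:[106/3,124/3] -> hit [115/3,124/3], descend [7, 20]
      N7 x:[40,127/3] y:[30,38] z:[106/3,119/3] -> miss, prune
      N20 x:[115/3,44] y:[35,55] z:[107/3,124/3] -> hit [115/3,124/3], descend [23, 38]
        N23 x:[115/3,40] y:[51,55] z:[41,124/3] -> miss, prune
        N38 x:[40,44] y:[35,43] z:[107/3,119/3] -> miss, prune
  N24 x:[91/3,112/3] y:[21,54] z:[30,43] -> hit [91/3,112/3], descend [13, 37]
    N13 x:[91/3,110/3] y:[21,54] z:[113/3,43] -> miss, prune
    N37 x:[94/3,112/3] y:[30,52] z:[30,116/3] -> hit [94/3,112/3], descend [12, 17]
      N12 x:[103/3,112/3] y:[31,48] z:[103/3,116/3] -> hit [103/3,112/3], descend [3, 25]
        N3 x:[103/3,107/3] y:[44,48] z:[38,116/3] -> miss, prune
        N25 x:[35,112/3] y:[31,37] z:[103/3,113/3] -> hit [35,37], descend [15, 32]
          N15 x:[106/3,112/3] y:[36,37] z:[109/3,113/3] -> hit [109/3,37] leaf, test {P20@t=109/3}
          N32 x:[35,106/3] y:[31,35] z:[103/3,35] -> hit [35,35] leaf, test {P6@t=35}
      N17 x:[94/3,107/3] y:[30,52] z:[30,98/3] -> hit [94/3,98/3], descend [9, 33]
        N9 x:[94/3,100/3] y:[30,31] z:[94/3,98/3] -> miss, prune
        N33 x:[106/3,107/3] y:[46,52] z:[30,31] -> miss, prune

Summary -> nodes [0, 11, 10, 28, 7, 20, 23, 38, 24, 13, 37, 12, 3, 25, 15, 32, 17, 9, 33]; box-tests=19; leaf-entries=2; first=P6

== RESULT ==
2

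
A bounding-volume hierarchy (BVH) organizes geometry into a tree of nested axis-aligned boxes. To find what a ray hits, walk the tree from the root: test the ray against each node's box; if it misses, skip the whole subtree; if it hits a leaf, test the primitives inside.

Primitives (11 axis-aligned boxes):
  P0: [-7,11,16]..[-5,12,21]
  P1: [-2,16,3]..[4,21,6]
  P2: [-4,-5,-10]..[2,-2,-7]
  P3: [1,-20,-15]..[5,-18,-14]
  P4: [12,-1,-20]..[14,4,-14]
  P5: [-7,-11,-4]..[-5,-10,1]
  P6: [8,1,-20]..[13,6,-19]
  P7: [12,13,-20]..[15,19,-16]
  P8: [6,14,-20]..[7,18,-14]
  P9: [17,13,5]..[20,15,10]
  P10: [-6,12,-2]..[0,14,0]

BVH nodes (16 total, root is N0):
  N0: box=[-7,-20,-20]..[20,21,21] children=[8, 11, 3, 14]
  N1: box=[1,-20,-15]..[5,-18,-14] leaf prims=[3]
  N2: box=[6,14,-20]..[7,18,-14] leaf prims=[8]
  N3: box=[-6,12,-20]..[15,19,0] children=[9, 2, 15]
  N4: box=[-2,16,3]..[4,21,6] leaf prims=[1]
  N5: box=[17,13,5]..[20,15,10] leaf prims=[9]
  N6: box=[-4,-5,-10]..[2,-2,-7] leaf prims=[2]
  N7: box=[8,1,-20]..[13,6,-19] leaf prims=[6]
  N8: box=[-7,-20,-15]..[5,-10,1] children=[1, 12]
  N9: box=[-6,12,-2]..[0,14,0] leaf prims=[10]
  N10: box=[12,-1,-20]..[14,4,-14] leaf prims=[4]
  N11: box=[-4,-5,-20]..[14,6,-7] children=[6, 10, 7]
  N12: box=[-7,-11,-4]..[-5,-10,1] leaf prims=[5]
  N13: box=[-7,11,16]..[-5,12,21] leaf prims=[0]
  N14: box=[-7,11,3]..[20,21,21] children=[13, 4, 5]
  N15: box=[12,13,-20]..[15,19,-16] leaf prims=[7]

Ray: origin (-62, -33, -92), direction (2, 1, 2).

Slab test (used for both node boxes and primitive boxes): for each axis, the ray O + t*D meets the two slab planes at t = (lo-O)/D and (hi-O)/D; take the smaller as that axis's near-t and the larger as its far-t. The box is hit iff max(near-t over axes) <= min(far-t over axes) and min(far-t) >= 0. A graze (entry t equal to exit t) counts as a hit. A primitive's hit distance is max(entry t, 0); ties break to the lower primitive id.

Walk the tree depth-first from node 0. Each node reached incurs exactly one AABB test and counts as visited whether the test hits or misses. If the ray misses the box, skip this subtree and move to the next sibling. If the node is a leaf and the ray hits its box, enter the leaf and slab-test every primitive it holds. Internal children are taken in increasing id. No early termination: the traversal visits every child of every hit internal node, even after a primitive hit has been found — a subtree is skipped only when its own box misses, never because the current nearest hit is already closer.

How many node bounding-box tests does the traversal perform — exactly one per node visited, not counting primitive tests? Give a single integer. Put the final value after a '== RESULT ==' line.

Walk:
N0 x:[55/2,41] y:[13,54] z:[36,113/2] -> hit [36,41], descend [3, 8, 11, 14]
  N3 x:[28,77/2] y:[45,52] z:[36,46] -> miss, prune
  N8 x:[55/2,67/2] y:[13,23] z:[77/2,93/2] -> miss, prune
  N11 x:[29,38] y:[28,39] z:[36,85/2] -> hit [36,38], descend [6, 7, 10]
    N6 x:[29,32] y:[28,31] z:[41,85/2] -> miss, prune
    N7 x:[35,75/2] y:[34,39] z:[36,73/2] -> hit [36,73/2] leaf, test {P6@t=36}
    N10 x:[37,38] y:[32,37] z:[36,39] -> hit [37,37] leaf, test {P4@t=37}
  N14 x:[55/2,41] y:[44,54] z:[95/2,113/2] -> miss, prune

8 AABB tests over nodes [0, 3, 8, 11, 6, 7, 10, 14]; 2 leaves entered; closest P6.

== RESULT ==
8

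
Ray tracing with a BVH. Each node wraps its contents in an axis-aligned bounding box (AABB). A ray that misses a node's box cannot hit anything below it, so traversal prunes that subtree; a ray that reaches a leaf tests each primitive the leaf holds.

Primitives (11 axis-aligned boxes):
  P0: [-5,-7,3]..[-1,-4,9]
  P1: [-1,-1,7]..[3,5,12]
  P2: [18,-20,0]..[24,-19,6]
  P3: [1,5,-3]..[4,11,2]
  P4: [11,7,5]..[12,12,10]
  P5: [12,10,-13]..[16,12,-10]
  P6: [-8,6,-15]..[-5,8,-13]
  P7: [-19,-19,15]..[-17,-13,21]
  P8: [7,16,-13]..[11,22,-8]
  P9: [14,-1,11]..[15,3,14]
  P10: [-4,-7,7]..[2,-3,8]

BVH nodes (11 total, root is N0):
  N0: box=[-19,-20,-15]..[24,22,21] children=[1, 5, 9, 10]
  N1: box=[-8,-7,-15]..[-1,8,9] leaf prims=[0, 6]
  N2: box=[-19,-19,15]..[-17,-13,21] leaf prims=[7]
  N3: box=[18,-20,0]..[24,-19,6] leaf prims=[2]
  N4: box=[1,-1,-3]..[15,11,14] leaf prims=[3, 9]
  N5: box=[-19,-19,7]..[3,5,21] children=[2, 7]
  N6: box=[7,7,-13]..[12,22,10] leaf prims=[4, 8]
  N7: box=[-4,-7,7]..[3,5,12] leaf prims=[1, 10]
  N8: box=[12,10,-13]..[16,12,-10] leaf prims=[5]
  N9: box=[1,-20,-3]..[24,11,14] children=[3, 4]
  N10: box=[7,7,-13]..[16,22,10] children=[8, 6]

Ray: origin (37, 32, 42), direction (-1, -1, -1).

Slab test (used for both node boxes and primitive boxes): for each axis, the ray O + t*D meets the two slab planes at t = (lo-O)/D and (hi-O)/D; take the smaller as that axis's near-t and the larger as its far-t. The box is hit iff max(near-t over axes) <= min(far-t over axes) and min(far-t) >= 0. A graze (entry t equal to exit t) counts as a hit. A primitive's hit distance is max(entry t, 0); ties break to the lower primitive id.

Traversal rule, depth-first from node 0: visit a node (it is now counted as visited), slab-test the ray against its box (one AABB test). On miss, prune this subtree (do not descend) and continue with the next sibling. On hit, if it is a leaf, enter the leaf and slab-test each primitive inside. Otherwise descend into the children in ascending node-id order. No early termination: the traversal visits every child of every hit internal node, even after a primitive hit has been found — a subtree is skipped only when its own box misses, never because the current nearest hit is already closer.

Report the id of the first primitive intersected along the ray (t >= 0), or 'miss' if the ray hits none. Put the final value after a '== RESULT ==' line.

Trace the traversal:
N0 x:[13,56] y:[10,52] z:[21,57] -> hit [21,52], descend [1, 5, 9, 10]
  N1 x:[38,45] y:[24,39] z:[33,57] -> hit [38,39] leaf, test {P0@t=38, P6(miss)}
  N5 x:[34,56] y:[27,51] z:[21,35] -> hit [34,35], descend [2, 7]
    N2 x:[54,56] y:[45,51] z:[21,27] -> miss, prune
    N7 x:[34,41] y:[27,39] z:[30,35] -> hit [34,35] leaf, test {P1(miss), P10@t=35}
  N9 x:[13,36] y:[21,52] z:[28,45] -> hit [28,36], descend [3, 4]
    N3 x:[13,19] y:[51,52] z:[36,42] -> miss, prune
    N4 x:[22,36] y:[21,33] z:[28,45] -> hit [28,33] leaf, test {P3(miss), P9(miss)}
  N10 x:[21,30] y:[10,25] z:[32,55] -> miss, prune

Summary -> nodes [0, 1, 5, 2, 7, 9, 3, 4, 10]; box-tests=9; leaf-entries=3; first=P10

== RESULT ==
10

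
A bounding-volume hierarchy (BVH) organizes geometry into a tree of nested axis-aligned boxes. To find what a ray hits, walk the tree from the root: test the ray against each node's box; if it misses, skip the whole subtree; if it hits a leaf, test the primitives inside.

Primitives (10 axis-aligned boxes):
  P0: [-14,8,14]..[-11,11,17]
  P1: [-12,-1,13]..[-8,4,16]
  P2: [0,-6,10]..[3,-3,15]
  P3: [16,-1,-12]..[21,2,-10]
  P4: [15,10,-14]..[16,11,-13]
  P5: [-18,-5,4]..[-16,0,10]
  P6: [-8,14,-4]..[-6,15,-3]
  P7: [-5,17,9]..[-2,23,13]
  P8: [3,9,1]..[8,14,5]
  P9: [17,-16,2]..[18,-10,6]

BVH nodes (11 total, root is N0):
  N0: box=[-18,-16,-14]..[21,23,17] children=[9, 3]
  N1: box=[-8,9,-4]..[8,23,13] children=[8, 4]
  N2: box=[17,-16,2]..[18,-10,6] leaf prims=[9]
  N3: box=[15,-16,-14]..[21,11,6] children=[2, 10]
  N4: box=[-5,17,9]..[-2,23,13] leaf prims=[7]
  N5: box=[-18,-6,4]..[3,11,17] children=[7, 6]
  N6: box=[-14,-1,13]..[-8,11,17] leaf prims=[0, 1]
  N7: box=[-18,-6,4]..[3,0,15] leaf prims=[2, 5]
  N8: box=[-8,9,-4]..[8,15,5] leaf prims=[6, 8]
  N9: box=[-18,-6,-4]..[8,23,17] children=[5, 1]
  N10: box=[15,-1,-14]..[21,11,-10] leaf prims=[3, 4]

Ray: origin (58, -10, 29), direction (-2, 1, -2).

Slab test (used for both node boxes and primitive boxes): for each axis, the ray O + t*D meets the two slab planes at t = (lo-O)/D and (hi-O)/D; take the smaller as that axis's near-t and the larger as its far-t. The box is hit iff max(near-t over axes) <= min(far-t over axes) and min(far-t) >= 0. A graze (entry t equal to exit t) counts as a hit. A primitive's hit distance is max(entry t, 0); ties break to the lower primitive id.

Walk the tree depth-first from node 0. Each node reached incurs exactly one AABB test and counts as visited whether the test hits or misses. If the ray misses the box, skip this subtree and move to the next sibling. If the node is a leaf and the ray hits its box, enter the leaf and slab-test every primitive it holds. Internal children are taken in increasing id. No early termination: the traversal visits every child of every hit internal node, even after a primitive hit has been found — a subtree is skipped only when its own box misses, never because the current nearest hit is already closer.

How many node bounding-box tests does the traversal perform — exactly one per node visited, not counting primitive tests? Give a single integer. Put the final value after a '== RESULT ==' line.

Walk:
N0 x:[37/2,38] y:[-6,33] z:[6,43/2] -> hit [37/2,43/2], descend [3, 9]
  N3 x:[37/2,43/2] y:[-6,21] z:[23/2,43/2] -> hit [37/2,21], descend [2, 10]
    N2 x:[20,41/2] y:[-6,0] z:[23/2,27/2] -> miss, prune
    N10 x:[37/2,43/2] y:[9,21] z:[39/2,43/2] -> hit [39/2,21] leaf, test {P3(miss), P4@t=21}
  N9 x:[25,38] y:[4,33] z:[6,33/2] -> miss, prune

order=[0, 3, 2, 10, 9]  |boxes|=5  |leaves|=1  hit=P4

== RESULT ==
5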